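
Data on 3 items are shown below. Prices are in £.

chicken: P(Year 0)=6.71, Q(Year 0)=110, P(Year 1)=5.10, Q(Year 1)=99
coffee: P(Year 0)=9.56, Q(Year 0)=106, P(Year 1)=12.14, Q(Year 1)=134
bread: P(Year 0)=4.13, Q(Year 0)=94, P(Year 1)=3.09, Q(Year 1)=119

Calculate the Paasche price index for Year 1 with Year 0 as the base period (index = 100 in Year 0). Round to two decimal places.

102.57

Paasche price index uses current-period quantities as weights.
ΣP(Year 1)·Q(Year 1) = 5.10×99 + 12.14×134 + 3.09×119 = 504.9 + 1626.76 + 367.71 = 2499.37
ΣP(Year 0)·Q(Year 1) = 6.71×99 + 9.56×134 + 4.13×119 = 664.29 + 1281.04 + 491.47 = 2436.8
Index = 2499.37 / 2436.8 × 100 = 102.5677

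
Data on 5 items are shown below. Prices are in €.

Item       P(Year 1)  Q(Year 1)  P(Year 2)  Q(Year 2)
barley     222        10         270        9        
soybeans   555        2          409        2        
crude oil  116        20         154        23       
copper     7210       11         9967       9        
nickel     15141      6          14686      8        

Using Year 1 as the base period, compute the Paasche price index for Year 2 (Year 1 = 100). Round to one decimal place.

111.6

Paasche price index uses current-period quantities as weights.
ΣP(Year 2)·Q(Year 2) = 270×9 + 409×2 + 154×23 + 9967×9 + 14686×8 = 2430 + 818 + 3542 + 89703 + 117488 = 213981
ΣP(Year 1)·Q(Year 2) = 222×9 + 555×2 + 116×23 + 7210×9 + 15141×8 = 1998 + 1110 + 2668 + 64890 + 121128 = 191794
Index = 213981 / 191794 × 100 = 111.5681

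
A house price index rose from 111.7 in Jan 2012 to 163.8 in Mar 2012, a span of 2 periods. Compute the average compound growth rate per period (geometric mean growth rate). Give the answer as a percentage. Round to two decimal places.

21.10%

Growth factor = (163.8/111.7)^(1/2) = (1.466428)^(1/2) = 1.210962
Growth rate = 1.210962 − 1 = 0.210962 = 21.0962%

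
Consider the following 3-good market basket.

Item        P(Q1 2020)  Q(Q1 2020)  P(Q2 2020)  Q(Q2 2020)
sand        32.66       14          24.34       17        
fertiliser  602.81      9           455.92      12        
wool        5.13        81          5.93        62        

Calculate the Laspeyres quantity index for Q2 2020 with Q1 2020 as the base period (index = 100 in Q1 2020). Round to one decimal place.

Laspeyres quantity index uses base-period prices as weights.
ΣP(Q1 2020)·Q(Q2 2020) = 32.66×17 + 602.81×12 + 5.13×62 = 555.22 + 7233.72 + 318.06 = 8107
ΣP(Q1 2020)·Q(Q1 2020) = 32.66×14 + 602.81×9 + 5.13×81 = 457.24 + 5425.29 + 415.53 = 6298.06
Index = 8107 / 6298.06 × 100 = 128.7222

128.7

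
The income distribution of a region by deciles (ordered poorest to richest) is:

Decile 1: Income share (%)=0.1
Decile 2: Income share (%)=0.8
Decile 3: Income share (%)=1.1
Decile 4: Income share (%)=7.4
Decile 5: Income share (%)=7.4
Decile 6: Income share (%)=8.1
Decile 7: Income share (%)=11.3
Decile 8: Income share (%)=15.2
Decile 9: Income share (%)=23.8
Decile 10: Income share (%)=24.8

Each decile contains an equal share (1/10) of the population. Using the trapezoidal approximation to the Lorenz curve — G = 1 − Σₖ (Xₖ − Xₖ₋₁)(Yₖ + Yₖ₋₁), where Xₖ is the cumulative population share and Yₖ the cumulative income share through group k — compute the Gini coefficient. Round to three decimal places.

Cumulative income shares Yₖ: 0.0010, 0.0090, 0.0200, 0.0940, 0.1680, 0.2490, 0.3620, 0.5140, 0.7520, 1.0000
Σ (Xₖ−Xₖ₋₁)(Yₖ+Yₖ₋₁) = (1/10)(0.0010+0.0000) + (1/10)(0.0090+0.0010) + (1/10)(0.0200+0.0090) + (1/10)(0.0940+0.0200) + (1/10)(0.1680+0.0940) + (1/10)(0.2490+0.1680) + (1/10)(0.3620+0.2490) + (1/10)(0.5140+0.3620) + (1/10)(0.7520+0.5140) + (1/10)(1.0000+0.7520)
  = 0.0001 + 0.0010 + 0.0029 + 0.0114 + 0.0262 + 0.0417 + 0.0611 + 0.0876 + 0.1266 + 0.1752 = 0.5338
G = 1 − 0.5338 = 0.4662

0.466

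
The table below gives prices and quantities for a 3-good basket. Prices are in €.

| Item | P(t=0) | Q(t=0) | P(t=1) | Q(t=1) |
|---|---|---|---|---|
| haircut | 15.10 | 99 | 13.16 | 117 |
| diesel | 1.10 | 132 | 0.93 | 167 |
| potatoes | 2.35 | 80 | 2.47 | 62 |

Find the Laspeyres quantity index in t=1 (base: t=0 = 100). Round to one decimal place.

114.7

Laspeyres quantity index uses base-period prices as weights.
ΣP(t=0)·Q(t=1) = 15.10×117 + 1.10×167 + 2.35×62 = 1766.7 + 183.7 + 145.7 = 2096.1
ΣP(t=0)·Q(t=0) = 15.10×99 + 1.10×132 + 2.35×80 = 1494.9 + 145.2 + 188 = 1828.1
Index = 2096.1 / 1828.1 × 100 = 114.6600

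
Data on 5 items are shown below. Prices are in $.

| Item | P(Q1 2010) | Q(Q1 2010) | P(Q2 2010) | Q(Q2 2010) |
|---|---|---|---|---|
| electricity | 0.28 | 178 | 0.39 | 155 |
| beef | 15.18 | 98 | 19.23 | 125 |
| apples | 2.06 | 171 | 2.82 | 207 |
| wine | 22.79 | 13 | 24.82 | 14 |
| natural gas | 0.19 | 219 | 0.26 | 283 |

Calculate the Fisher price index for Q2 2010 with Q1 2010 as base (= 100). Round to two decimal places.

126.50

Laspeyres component (base-period weights):
ΣP(Q2 2010)Q(Q1 2010) = 0.39×178 + 19.23×98 + 2.82×171 + 24.82×13 + 0.26×219 = 69.42 + 1884.54 + 482.22 + 322.66 + 56.94 = 2815.78
ΣP(Q1 2010)Q(Q1 2010) = 0.28×178 + 15.18×98 + 2.06×171 + 22.79×13 + 0.19×219 = 49.84 + 1487.64 + 352.26 + 296.27 + 41.61 = 2227.62
L = 2815.78 / 2227.62 × 100 = 126.4031
Paasche component (current-period weights):
ΣP(Q2 2010)Q(Q2 2010) = 0.39×155 + 19.23×125 + 2.82×207 + 24.82×14 + 0.26×283 = 60.45 + 2403.75 + 583.74 + 347.48 + 73.58 = 3469
ΣP(Q1 2010)Q(Q2 2010) = 0.28×155 + 15.18×125 + 2.06×207 + 22.79×14 + 0.19×283 = 43.4 + 1897.5 + 426.42 + 319.06 + 53.77 = 2740.15
P = 3469 / 2740.15 × 100 = 126.5989
Fisher = √(L × P) = √(126.4031 × 126.5989) = 126.5009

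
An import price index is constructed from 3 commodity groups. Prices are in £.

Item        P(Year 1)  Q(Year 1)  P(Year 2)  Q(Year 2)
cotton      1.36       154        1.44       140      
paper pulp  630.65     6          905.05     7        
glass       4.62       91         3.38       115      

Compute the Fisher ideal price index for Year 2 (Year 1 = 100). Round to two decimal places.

Laspeyres component (base-period weights):
ΣP(Year 2)Q(Year 1) = 1.44×154 + 905.05×6 + 3.38×91 = 221.76 + 5430.3 + 307.58 = 5959.64
ΣP(Year 1)Q(Year 1) = 1.36×154 + 630.65×6 + 4.62×91 = 209.44 + 3783.9 + 420.42 = 4413.76
L = 5959.64 / 4413.76 × 100 = 135.0241
Paasche component (current-period weights):
ΣP(Year 2)Q(Year 2) = 1.44×140 + 905.05×7 + 3.38×115 = 201.6 + 6335.35 + 388.7 = 6925.65
ΣP(Year 1)Q(Year 2) = 1.36×140 + 630.65×7 + 4.62×115 = 190.4 + 4414.55 + 531.3 = 5136.25
P = 6925.65 / 5136.25 × 100 = 134.8386
Fisher = √(L × P) = √(135.0241 × 134.8386) = 134.9313

134.93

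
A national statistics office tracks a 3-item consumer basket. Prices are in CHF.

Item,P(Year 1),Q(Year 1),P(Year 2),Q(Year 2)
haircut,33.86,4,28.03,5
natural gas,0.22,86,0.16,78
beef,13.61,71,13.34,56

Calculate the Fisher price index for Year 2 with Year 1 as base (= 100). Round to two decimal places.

95.29

Laspeyres component (base-period weights):
ΣP(Year 2)Q(Year 1) = 28.03×4 + 0.16×86 + 13.34×71 = 112.12 + 13.76 + 947.14 = 1073.02
ΣP(Year 1)Q(Year 1) = 33.86×4 + 0.22×86 + 13.61×71 = 135.44 + 18.92 + 966.31 = 1120.67
L = 1073.02 / 1120.67 × 100 = 95.7481
Paasche component (current-period weights):
ΣP(Year 2)Q(Year 2) = 28.03×5 + 0.16×78 + 13.34×56 = 140.15 + 12.48 + 747.04 = 899.67
ΣP(Year 1)Q(Year 2) = 33.86×5 + 0.22×78 + 13.61×56 = 169.3 + 17.16 + 762.16 = 948.62
P = 899.67 / 948.62 × 100 = 94.8399
Fisher = √(L × P) = √(95.7481 × 94.8399) = 95.2929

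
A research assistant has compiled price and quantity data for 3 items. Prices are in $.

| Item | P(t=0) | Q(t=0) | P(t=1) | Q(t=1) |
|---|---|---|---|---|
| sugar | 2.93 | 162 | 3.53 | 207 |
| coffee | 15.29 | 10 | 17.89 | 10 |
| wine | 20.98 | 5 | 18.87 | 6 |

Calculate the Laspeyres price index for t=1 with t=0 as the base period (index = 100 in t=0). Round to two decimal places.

Laspeyres price index uses base-period quantities as weights.
ΣP(t=1)·Q(t=0) = 3.53×162 + 17.89×10 + 18.87×5 = 571.86 + 178.9 + 94.35 = 845.11
ΣP(t=0)·Q(t=0) = 2.93×162 + 15.29×10 + 20.98×5 = 474.66 + 152.9 + 104.9 = 732.46
Index = 845.11 / 732.46 × 100 = 115.3797

115.38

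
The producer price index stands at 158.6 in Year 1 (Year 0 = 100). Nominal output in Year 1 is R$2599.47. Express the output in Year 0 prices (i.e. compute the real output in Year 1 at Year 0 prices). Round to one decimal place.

Real = Nominal ÷ (Index/100) = 2599.47 ÷ (158.6/100)
     = 2599.47 ÷ 1.586 = 1639.0101

1639.0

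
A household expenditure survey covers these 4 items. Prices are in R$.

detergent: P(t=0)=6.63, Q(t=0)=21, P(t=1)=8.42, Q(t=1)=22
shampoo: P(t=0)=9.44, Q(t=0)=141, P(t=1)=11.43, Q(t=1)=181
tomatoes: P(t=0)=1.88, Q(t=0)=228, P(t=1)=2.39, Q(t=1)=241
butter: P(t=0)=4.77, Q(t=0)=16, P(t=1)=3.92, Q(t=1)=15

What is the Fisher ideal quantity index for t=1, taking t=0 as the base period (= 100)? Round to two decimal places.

Laspeyres component (base-period weights):
ΣP(t=0)Q(t=1) = 6.63×22 + 9.44×181 + 1.88×241 + 4.77×15 = 145.86 + 1708.64 + 453.08 + 71.55 = 2379.13
ΣP(t=0)Q(t=0) = 6.63×21 + 9.44×141 + 1.88×228 + 4.77×16 = 139.23 + 1331.04 + 428.64 + 76.32 = 1975.23
L = 2379.13 / 1975.23 × 100 = 120.4483
Paasche component (current-period weights):
ΣP(t=1)Q(t=1) = 8.42×22 + 11.43×181 + 2.39×241 + 3.92×15 = 185.24 + 2068.83 + 575.99 + 58.8 = 2888.86
ΣP(t=1)Q(t=0) = 8.42×21 + 11.43×141 + 2.39×228 + 3.92×16 = 176.82 + 1611.63 + 544.92 + 62.72 = 2396.09
P = 2888.86 / 2396.09 × 100 = 120.5656
Fisher = √(L × P) = √(120.4483 × 120.5656) = 120.5069

120.51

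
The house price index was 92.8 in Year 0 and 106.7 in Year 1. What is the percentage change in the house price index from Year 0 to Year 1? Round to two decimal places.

Change = (106.7 − 92.8) / 92.8 × 100
       = 13.9 / 92.8 × 100 = 14.9784%

14.98%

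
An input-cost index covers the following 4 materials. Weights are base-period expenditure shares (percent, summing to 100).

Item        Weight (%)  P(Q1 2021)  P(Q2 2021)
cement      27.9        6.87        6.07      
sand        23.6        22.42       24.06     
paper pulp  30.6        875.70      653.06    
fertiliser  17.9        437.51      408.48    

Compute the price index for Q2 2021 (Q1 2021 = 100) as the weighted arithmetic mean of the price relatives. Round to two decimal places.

cement: 27.9 × (6.07/6.87) = 27.9 × 0.883552 = 24.6511
sand: 23.6 × (24.06/22.42) = 23.6 × 1.073149 = 25.3263
paper pulp: 30.6 × (653.06/875.70) = 30.6 × 0.745758 = 22.8202
fertiliser: 17.9 × (408.48/437.51) = 17.9 × 0.933647 = 16.7123
Index = Σ wᵢ·(p₁ᵢ/p₀ᵢ) = 24.6511 + 25.3263 + 22.8202 + 16.7123 = 89.5099

89.51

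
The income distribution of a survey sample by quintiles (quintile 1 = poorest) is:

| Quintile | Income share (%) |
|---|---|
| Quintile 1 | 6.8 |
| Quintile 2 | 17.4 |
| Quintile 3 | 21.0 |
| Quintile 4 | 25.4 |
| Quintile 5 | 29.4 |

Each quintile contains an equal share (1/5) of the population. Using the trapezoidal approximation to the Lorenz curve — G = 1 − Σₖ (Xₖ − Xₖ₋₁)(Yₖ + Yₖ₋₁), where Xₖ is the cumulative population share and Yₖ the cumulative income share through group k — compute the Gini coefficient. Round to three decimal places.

Cumulative income shares Yₖ: 0.0680, 0.2420, 0.4520, 0.7060, 1.0000
Σ (Xₖ−Xₖ₋₁)(Yₖ+Yₖ₋₁) = (1/5)(0.0680+0.0000) + (1/5)(0.2420+0.0680) + (1/5)(0.4520+0.2420) + (1/5)(0.7060+0.4520) + (1/5)(1.0000+0.7060)
  = 0.0136 + 0.0620 + 0.1388 + 0.2316 + 0.3412 = 0.7872
G = 1 − 0.7872 = 0.2128

0.213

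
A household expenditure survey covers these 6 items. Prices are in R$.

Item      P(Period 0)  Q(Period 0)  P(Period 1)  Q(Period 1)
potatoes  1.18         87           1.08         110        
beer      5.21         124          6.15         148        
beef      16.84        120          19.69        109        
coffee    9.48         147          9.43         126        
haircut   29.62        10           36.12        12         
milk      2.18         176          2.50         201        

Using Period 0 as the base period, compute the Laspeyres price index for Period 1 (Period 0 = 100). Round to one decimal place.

111.6

Laspeyres price index uses base-period quantities as weights.
ΣP(Period 1)·Q(Period 0) = 1.08×87 + 6.15×124 + 19.69×120 + 9.43×147 + 36.12×10 + 2.50×176 = 93.96 + 762.6 + 2362.8 + 1386.21 + 361.2 + 440 = 5406.77
ΣP(Period 0)·Q(Period 0) = 1.18×87 + 5.21×124 + 16.84×120 + 9.48×147 + 29.62×10 + 2.18×176 = 102.66 + 646.04 + 2020.8 + 1393.56 + 296.2 + 383.68 = 4842.94
Index = 5406.77 / 4842.94 × 100 = 111.6423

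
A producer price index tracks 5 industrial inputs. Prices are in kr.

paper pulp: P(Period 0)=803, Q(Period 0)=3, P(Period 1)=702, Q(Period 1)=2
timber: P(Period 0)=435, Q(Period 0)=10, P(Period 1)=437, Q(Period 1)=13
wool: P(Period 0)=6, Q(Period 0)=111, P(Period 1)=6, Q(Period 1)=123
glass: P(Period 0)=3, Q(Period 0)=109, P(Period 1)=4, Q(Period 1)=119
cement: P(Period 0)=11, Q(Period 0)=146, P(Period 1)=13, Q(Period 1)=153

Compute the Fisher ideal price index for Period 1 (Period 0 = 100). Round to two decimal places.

101.87

Laspeyres component (base-period weights):
ΣP(Period 1)Q(Period 0) = 702×3 + 437×10 + 6×111 + 4×109 + 13×146 = 2106 + 4370 + 666 + 436 + 1898 = 9476
ΣP(Period 0)Q(Period 0) = 803×3 + 435×10 + 6×111 + 3×109 + 11×146 = 2409 + 4350 + 666 + 327 + 1606 = 9358
L = 9476 / 9358 × 100 = 101.2610
Paasche component (current-period weights):
ΣP(Period 1)Q(Period 1) = 702×2 + 437×13 + 6×123 + 4×119 + 13×153 = 1404 + 5681 + 738 + 476 + 1989 = 10288
ΣP(Period 0)Q(Period 1) = 803×2 + 435×13 + 6×123 + 3×119 + 11×153 = 1606 + 5655 + 738 + 357 + 1683 = 10039
P = 10288 / 10039 × 100 = 102.4803
Fisher = √(L × P) = √(101.2610 × 102.4803) = 101.8688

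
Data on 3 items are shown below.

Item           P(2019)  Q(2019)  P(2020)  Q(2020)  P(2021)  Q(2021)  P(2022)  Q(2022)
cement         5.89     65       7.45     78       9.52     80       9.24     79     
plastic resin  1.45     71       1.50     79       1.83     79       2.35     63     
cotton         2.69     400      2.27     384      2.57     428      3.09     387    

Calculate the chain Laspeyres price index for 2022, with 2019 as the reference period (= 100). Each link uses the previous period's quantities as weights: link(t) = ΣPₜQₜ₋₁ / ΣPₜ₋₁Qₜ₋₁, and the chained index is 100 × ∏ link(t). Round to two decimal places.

Link 2019→2020:
ΣP(2020)Q(2019) = 7.45×65 + 1.50×71 + 2.27×400 = 484.25 + 106.5 + 908 = 1498.75
ΣP(2019)Q(2019) = 5.89×65 + 1.45×71 + 2.69×400 = 382.85 + 102.95 + 1076 = 1561.8
link = 1498.75/1561.8 = 0.959630
Link 2020→2021:
ΣP(2021)Q(2020) = 9.52×78 + 1.83×79 + 2.57×384 = 742.56 + 144.57 + 986.88 = 1874.01
ΣP(2020)Q(2020) = 7.45×78 + 1.50×79 + 2.27×384 = 581.1 + 118.5 + 871.68 = 1571.28
link = 1874.01/1571.28 = 1.192665
Link 2021→2022:
ΣP(2022)Q(2021) = 9.24×80 + 2.35×79 + 3.09×428 = 739.2 + 185.65 + 1322.52 = 2247.37
ΣP(2021)Q(2021) = 9.52×80 + 1.83×79 + 2.57×428 = 761.6 + 144.57 + 1099.96 = 2006.13
link = 2247.37/2006.13 = 1.120251
Chained index = 100 × 0.959630 × 1.192665 × 1.120251 = 128.2146

128.21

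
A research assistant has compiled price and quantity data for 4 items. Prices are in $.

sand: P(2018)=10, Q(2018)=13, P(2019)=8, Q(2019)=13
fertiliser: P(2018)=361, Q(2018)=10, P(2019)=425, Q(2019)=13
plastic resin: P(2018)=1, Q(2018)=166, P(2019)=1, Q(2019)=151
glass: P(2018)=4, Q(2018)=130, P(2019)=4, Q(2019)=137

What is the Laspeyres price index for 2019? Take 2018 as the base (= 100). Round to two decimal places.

Laspeyres price index uses base-period quantities as weights.
ΣP(2019)·Q(2018) = 8×13 + 425×10 + 1×166 + 4×130 = 104 + 4250 + 166 + 520 = 5040
ΣP(2018)·Q(2018) = 10×13 + 361×10 + 1×166 + 4×130 = 130 + 3610 + 166 + 520 = 4426
Index = 5040 / 4426 × 100 = 113.8726

113.87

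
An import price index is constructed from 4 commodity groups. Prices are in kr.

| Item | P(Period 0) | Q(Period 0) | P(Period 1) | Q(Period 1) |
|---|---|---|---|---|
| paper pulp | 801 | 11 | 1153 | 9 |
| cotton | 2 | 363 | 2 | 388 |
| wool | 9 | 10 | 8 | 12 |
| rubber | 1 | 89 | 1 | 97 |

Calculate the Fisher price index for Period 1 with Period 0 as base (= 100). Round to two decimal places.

Laspeyres component (base-period weights):
ΣP(Period 1)Q(Period 0) = 1153×11 + 2×363 + 8×10 + 1×89 = 12683 + 726 + 80 + 89 = 13578
ΣP(Period 0)Q(Period 0) = 801×11 + 2×363 + 9×10 + 1×89 = 8811 + 726 + 90 + 89 = 9716
L = 13578 / 9716 × 100 = 139.7489
Paasche component (current-period weights):
ΣP(Period 1)Q(Period 1) = 1153×9 + 2×388 + 8×12 + 1×97 = 10377 + 776 + 96 + 97 = 11346
ΣP(Period 0)Q(Period 1) = 801×9 + 2×388 + 9×12 + 1×97 = 7209 + 776 + 108 + 97 = 8190
P = 11346 / 8190 × 100 = 138.5348
Fisher = √(L × P) = √(139.7489 × 138.5348) = 139.1405

139.14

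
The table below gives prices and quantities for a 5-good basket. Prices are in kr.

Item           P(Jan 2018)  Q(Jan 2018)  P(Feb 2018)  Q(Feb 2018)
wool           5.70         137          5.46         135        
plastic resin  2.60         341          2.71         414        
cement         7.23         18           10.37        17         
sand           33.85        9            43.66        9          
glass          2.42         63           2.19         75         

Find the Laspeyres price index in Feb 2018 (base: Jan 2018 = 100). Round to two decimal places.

Laspeyres price index uses base-period quantities as weights.
ΣP(Feb 2018)·Q(Jan 2018) = 5.46×137 + 2.71×341 + 10.37×18 + 43.66×9 + 2.19×63 = 748.02 + 924.11 + 186.66 + 392.94 + 137.97 = 2389.7
ΣP(Jan 2018)·Q(Jan 2018) = 5.70×137 + 2.60×341 + 7.23×18 + 33.85×9 + 2.42×63 = 780.9 + 886.6 + 130.14 + 304.65 + 152.46 = 2254.75
Index = 2389.7 / 2254.75 × 100 = 105.9851

105.99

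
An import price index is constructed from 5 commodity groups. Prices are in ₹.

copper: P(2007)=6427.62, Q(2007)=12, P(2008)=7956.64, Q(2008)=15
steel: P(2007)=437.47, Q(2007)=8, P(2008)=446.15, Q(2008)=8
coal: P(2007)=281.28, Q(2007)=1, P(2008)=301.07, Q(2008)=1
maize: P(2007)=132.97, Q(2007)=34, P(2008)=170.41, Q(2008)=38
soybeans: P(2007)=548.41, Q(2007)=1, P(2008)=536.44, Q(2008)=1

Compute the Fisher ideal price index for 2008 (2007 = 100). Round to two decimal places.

Laspeyres component (base-period weights):
ΣP(2008)Q(2007) = 7956.64×12 + 446.15×8 + 301.07×1 + 170.41×34 + 536.44×1 = 95479.68 + 3569.2 + 301.07 + 5793.94 + 536.44 = 105680.33
ΣP(2007)Q(2007) = 6427.62×12 + 437.47×8 + 281.28×1 + 132.97×34 + 548.41×1 = 77131.44 + 3499.76 + 281.28 + 4520.98 + 548.41 = 85981.87
L = 105680.33 / 85981.87 × 100 = 122.9100
Paasche component (current-period weights):
ΣP(2008)Q(2008) = 7956.64×15 + 446.15×8 + 301.07×1 + 170.41×38 + 536.44×1 = 119349.6 + 3569.2 + 301.07 + 6475.58 + 536.44 = 130231.89
ΣP(2007)Q(2008) = 6427.62×15 + 437.47×8 + 281.28×1 + 132.97×38 + 548.41×1 = 96414.3 + 3499.76 + 281.28 + 5052.86 + 548.41 = 105796.61
P = 130231.89 / 105796.61 × 100 = 123.0965
Fisher = √(L × P) = √(122.9100 × 123.0965) = 123.0032

123.00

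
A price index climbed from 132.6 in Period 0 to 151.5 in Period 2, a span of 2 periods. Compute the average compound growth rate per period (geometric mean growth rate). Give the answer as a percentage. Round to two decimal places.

Growth factor = (151.5/132.6)^(1/2) = (1.142534)^(1/2) = 1.068894
Growth rate = 1.068894 − 1 = 0.068894 = 6.8894%

6.89%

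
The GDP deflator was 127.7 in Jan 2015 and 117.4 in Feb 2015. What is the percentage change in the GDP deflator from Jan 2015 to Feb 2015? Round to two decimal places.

-8.07%

Change = (117.4 − 127.7) / 127.7 × 100
       = -10.3 / 127.7 × 100 = -8.0658%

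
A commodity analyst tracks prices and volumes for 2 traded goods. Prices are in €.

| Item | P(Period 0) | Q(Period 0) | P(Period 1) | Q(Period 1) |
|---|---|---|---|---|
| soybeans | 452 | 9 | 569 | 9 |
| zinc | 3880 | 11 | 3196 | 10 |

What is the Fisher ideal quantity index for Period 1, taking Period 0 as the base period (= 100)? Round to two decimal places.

91.88

Laspeyres component (base-period weights):
ΣP(Period 0)Q(Period 1) = 452×9 + 3880×10 = 4068 + 38800 = 42868
ΣP(Period 0)Q(Period 0) = 452×9 + 3880×11 = 4068 + 42680 = 46748
L = 42868 / 46748 × 100 = 91.7002
Paasche component (current-period weights):
ΣP(Period 1)Q(Period 1) = 569×9 + 3196×10 = 5121 + 31960 = 37081
ΣP(Period 1)Q(Period 0) = 569×9 + 3196×11 = 5121 + 35156 = 40277
P = 37081 / 40277 × 100 = 92.0650
Fisher = √(L × P) = √(91.7002 × 92.0650) = 91.8824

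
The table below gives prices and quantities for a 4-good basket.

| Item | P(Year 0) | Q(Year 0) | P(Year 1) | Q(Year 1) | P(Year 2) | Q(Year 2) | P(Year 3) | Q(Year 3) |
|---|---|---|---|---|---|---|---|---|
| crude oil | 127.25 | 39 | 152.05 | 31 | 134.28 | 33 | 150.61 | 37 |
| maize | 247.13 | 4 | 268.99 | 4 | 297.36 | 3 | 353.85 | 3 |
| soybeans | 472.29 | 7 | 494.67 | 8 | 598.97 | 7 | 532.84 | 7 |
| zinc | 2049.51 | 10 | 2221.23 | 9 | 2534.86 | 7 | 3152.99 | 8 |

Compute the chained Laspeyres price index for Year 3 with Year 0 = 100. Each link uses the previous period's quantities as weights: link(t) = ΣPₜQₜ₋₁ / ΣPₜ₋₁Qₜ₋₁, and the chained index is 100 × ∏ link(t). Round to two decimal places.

142.15

Link Year 0→Year 1:
ΣP(Year 1)Q(Year 0) = 152.05×39 + 268.99×4 + 494.67×7 + 2221.23×10 = 5929.95 + 1075.96 + 3462.69 + 22212.3 = 32680.9
ΣP(Year 0)Q(Year 0) = 127.25×39 + 247.13×4 + 472.29×7 + 2049.51×10 = 4962.75 + 988.52 + 3306.03 + 20495.1 = 29752.4
link = 32680.9/29752.4 = 1.098429
Link Year 1→Year 2:
ΣP(Year 2)Q(Year 1) = 134.28×31 + 297.36×4 + 598.97×8 + 2534.86×9 = 4162.68 + 1189.44 + 4791.76 + 22813.74 = 32957.62
ΣP(Year 1)Q(Year 1) = 152.05×31 + 268.99×4 + 494.67×8 + 2221.23×9 = 4713.55 + 1075.96 + 3957.36 + 19991.07 = 29737.94
link = 32957.62/29737.94 = 1.108268
Link Year 2→Year 3:
ΣP(Year 3)Q(Year 2) = 150.61×33 + 353.85×3 + 532.84×7 + 3152.99×7 = 4970.13 + 1061.55 + 3729.88 + 22070.93 = 31832.49
ΣP(Year 2)Q(Year 2) = 134.28×33 + 297.36×3 + 598.97×7 + 2534.86×7 = 4431.24 + 892.08 + 4192.79 + 17744.02 = 27260.13
link = 31832.49/27260.13 = 1.167731
Chained index = 100 × 1.098429 × 1.108268 × 1.167731 = 142.1542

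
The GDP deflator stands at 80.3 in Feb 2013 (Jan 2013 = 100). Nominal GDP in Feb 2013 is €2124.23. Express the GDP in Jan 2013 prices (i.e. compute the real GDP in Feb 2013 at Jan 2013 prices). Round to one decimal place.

Real = Nominal ÷ (Index/100) = 2124.23 ÷ (80.3/100)
     = 2124.23 ÷ 0.803 = 2645.3674

2645.4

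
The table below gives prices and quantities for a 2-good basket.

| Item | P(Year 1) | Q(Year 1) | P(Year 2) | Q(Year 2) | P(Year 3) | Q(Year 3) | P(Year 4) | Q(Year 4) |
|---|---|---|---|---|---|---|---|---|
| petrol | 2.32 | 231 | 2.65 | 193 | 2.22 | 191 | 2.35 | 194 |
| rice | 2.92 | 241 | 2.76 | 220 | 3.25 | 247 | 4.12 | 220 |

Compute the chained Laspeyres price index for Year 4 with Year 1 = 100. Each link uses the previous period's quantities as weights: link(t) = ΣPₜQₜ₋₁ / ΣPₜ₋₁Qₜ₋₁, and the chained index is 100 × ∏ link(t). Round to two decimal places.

125.91

Link Year 1→Year 2:
ΣP(Year 2)Q(Year 1) = 2.65×231 + 2.76×241 = 612.15 + 665.16 = 1277.31
ΣP(Year 1)Q(Year 1) = 2.32×231 + 2.92×241 = 535.92 + 703.72 = 1239.64
link = 1277.31/1239.64 = 1.030388
Link Year 2→Year 3:
ΣP(Year 3)Q(Year 2) = 2.22×193 + 3.25×220 = 428.46 + 715 = 1143.46
ΣP(Year 2)Q(Year 2) = 2.65×193 + 2.76×220 = 511.45 + 607.2 = 1118.65
link = 1143.46/1118.65 = 1.022179
Link Year 3→Year 4:
ΣP(Year 4)Q(Year 3) = 2.35×191 + 4.12×247 = 448.85 + 1017.64 = 1466.49
ΣP(Year 3)Q(Year 3) = 2.22×191 + 3.25×247 = 424.02 + 802.75 = 1226.77
link = 1466.49/1226.77 = 1.195407
Chained index = 100 × 1.030388 × 1.022179 × 1.195407 = 125.9051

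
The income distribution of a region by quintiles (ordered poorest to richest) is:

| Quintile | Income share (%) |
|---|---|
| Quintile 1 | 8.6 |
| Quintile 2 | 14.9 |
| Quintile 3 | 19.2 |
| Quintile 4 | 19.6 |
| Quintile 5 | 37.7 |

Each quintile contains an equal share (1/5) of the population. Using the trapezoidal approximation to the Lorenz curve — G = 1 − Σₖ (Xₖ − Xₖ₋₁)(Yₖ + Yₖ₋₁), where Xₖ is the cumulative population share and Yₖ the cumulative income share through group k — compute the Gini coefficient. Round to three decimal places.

0.252

Cumulative income shares Yₖ: 0.0860, 0.2350, 0.4270, 0.6230, 1.0000
Σ (Xₖ−Xₖ₋₁)(Yₖ+Yₖ₋₁) = (1/5)(0.0860+0.0000) + (1/5)(0.2350+0.0860) + (1/5)(0.4270+0.2350) + (1/5)(0.6230+0.4270) + (1/5)(1.0000+0.6230)
  = 0.0172 + 0.0642 + 0.1324 + 0.2100 + 0.3246 = 0.7484
G = 1 − 0.7484 = 0.2516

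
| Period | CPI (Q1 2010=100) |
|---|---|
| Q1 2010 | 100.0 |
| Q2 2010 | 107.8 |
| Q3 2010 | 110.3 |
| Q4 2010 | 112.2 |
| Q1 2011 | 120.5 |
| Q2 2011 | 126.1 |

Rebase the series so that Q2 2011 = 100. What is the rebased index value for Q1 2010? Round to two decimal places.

79.30

Rebased(Q1 2010) = 100.0 / 126.1 × 100 = 79.3021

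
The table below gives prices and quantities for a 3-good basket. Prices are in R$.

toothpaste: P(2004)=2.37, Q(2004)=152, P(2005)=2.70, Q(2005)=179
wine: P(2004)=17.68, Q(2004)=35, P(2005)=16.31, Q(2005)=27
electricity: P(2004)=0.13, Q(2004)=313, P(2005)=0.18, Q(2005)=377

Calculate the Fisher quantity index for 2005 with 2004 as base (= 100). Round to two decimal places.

94.38

Laspeyres component (base-period weights):
ΣP(2004)Q(2005) = 2.37×179 + 17.68×27 + 0.13×377 = 424.23 + 477.36 + 49.01 = 950.6
ΣP(2004)Q(2004) = 2.37×152 + 17.68×35 + 0.13×313 = 360.24 + 618.8 + 40.69 = 1019.73
L = 950.6 / 1019.73 × 100 = 93.2208
Paasche component (current-period weights):
ΣP(2005)Q(2005) = 2.70×179 + 16.31×27 + 0.18×377 = 483.3 + 440.37 + 67.86 = 991.53
ΣP(2005)Q(2004) = 2.70×152 + 16.31×35 + 0.18×313 = 410.4 + 570.85 + 56.34 = 1037.59
P = 991.53 / 1037.59 × 100 = 95.5609
Fisher = √(L × P) = √(93.2208 × 95.5609) = 94.3836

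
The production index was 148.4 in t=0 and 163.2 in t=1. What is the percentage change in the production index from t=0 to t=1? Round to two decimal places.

9.97%

Change = (163.2 − 148.4) / 148.4 × 100
       = 14.8 / 148.4 × 100 = 9.9730%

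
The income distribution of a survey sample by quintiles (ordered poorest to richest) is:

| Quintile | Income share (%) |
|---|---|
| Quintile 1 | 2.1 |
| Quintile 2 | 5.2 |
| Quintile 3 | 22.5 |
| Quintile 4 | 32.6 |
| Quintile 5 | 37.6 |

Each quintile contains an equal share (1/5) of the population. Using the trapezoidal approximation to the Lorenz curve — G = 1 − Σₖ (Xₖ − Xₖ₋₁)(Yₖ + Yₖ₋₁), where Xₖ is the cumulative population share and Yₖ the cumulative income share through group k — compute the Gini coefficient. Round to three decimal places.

0.394

Cumulative income shares Yₖ: 0.0210, 0.0730, 0.2980, 0.6240, 1.0000
Σ (Xₖ−Xₖ₋₁)(Yₖ+Yₖ₋₁) = (1/5)(0.0210+0.0000) + (1/5)(0.0730+0.0210) + (1/5)(0.2980+0.0730) + (1/5)(0.6240+0.2980) + (1/5)(1.0000+0.6240)
  = 0.0042 + 0.0188 + 0.0742 + 0.1844 + 0.3248 = 0.6064
G = 1 − 0.6064 = 0.3936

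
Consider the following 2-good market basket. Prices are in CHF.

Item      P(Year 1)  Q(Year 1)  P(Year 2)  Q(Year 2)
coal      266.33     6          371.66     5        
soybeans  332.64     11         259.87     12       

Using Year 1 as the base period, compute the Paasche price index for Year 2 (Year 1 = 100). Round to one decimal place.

93.5

Paasche price index uses current-period quantities as weights.
ΣP(Year 2)·Q(Year 2) = 371.66×5 + 259.87×12 = 1858.3 + 3118.44 = 4976.74
ΣP(Year 1)·Q(Year 2) = 266.33×5 + 332.64×12 = 1331.65 + 3991.68 = 5323.33
Index = 4976.74 / 5323.33 × 100 = 93.4892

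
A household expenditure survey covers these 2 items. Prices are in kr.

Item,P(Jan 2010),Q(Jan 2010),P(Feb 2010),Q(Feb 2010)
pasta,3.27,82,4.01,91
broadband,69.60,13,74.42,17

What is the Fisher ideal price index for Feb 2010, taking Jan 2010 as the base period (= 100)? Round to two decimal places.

Laspeyres component (base-period weights):
ΣP(Feb 2010)Q(Jan 2010) = 4.01×82 + 74.42×13 = 328.82 + 967.46 = 1296.28
ΣP(Jan 2010)Q(Jan 2010) = 3.27×82 + 69.60×13 = 268.14 + 904.8 = 1172.94
L = 1296.28 / 1172.94 × 100 = 110.5155
Paasche component (current-period weights):
ΣP(Feb 2010)Q(Feb 2010) = 4.01×91 + 74.42×17 = 364.91 + 1265.14 = 1630.05
ΣP(Jan 2010)Q(Feb 2010) = 3.27×91 + 69.60×17 = 297.57 + 1183.2 = 1480.77
P = 1630.05 / 1480.77 × 100 = 110.0812
Fisher = √(L × P) = √(110.5155 × 110.0812) = 110.2981

110.30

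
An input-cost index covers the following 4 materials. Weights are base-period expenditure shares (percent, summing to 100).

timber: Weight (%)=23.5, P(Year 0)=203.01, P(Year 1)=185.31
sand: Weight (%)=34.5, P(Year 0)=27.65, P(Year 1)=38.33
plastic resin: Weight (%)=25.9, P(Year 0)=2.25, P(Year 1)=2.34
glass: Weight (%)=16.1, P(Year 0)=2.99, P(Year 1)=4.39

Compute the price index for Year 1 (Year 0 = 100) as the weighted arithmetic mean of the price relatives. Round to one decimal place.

timber: 23.5 × (185.31/203.01) = 23.5 × 0.912812 = 21.4511
sand: 34.5 × (38.33/27.65) = 34.5 × 1.386257 = 47.8259
plastic resin: 25.9 × (2.34/2.25) = 25.9 × 1.040000 = 26.9360
glass: 16.1 × (4.39/2.99) = 16.1 × 1.468227 = 23.6385
Index = Σ wᵢ·(p₁ᵢ/p₀ᵢ) = 21.4511 + 47.8259 + 26.9360 + 23.6385 = 119.8514

119.9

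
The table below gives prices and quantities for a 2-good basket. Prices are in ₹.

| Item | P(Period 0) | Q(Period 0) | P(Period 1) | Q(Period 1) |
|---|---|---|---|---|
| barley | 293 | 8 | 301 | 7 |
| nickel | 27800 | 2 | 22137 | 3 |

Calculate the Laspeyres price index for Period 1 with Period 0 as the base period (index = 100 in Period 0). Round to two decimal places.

80.56

Laspeyres price index uses base-period quantities as weights.
ΣP(Period 1)·Q(Period 0) = 301×8 + 22137×2 = 2408 + 44274 = 46682
ΣP(Period 0)·Q(Period 0) = 293×8 + 27800×2 = 2344 + 55600 = 57944
Index = 46682 / 57944 × 100 = 80.5640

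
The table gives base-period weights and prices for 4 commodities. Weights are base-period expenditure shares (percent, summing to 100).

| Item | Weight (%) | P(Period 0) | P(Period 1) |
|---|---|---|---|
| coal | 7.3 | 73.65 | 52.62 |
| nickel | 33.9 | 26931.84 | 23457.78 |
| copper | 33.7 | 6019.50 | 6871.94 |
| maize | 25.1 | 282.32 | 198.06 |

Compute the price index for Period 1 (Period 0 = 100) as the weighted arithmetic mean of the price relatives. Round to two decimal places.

coal: 7.3 × (52.62/73.65) = 7.3 × 0.714460 = 5.2156
nickel: 33.9 × (23457.78/26931.84) = 33.9 × 0.871005 = 29.5271
copper: 33.7 × (6871.94/6019.50) = 33.7 × 1.141613 = 38.4724
maize: 25.1 × (198.06/282.32) = 25.1 × 0.701544 = 17.6088
Index = Σ wᵢ·(p₁ᵢ/p₀ᵢ) = 5.2156 + 29.5271 + 38.4724 + 17.6088 = 90.8238

90.82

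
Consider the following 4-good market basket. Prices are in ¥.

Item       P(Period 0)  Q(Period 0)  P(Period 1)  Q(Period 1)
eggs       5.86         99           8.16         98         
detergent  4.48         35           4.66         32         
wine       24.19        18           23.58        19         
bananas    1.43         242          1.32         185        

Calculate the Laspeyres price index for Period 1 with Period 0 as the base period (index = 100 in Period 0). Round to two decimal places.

112.93

Laspeyres price index uses base-period quantities as weights.
ΣP(Period 1)·Q(Period 0) = 8.16×99 + 4.66×35 + 23.58×18 + 1.32×242 = 807.84 + 163.1 + 424.44 + 319.44 = 1714.82
ΣP(Period 0)·Q(Period 0) = 5.86×99 + 4.48×35 + 24.19×18 + 1.43×242 = 580.14 + 156.8 + 435.42 + 346.06 = 1518.42
Index = 1714.82 / 1518.42 × 100 = 112.9345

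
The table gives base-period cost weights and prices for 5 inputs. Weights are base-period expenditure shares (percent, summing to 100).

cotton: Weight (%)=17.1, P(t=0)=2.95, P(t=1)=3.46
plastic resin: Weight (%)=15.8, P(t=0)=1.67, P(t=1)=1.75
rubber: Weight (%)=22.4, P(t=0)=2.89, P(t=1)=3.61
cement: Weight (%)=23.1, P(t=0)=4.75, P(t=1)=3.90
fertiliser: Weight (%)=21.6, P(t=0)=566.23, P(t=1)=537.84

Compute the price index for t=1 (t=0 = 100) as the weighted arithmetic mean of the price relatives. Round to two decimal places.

cotton: 17.1 × (3.46/2.95) = 17.1 × 1.172881 = 20.0563
plastic resin: 15.8 × (1.75/1.67) = 15.8 × 1.047904 = 16.5569
rubber: 22.4 × (3.61/2.89) = 22.4 × 1.249135 = 27.9806
cement: 23.1 × (3.90/4.75) = 23.1 × 0.821053 = 18.9663
fertiliser: 21.6 × (537.84/566.23) = 21.6 × 0.949861 = 20.5170
Index = Σ wᵢ·(p₁ᵢ/p₀ᵢ) = 20.0563 + 16.5569 + 27.9806 + 18.9663 + 20.5170 = 104.0771

104.08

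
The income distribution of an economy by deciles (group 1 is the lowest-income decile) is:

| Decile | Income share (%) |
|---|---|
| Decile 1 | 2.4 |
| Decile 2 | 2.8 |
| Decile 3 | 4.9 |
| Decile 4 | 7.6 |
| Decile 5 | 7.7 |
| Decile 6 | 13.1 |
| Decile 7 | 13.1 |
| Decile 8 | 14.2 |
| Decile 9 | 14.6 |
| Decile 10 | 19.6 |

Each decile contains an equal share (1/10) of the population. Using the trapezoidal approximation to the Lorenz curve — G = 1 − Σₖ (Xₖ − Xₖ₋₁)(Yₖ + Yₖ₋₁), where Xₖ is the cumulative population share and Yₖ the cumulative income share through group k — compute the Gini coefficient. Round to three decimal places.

Cumulative income shares Yₖ: 0.0240, 0.0520, 0.1010, 0.1770, 0.2540, 0.3850, 0.5160, 0.6580, 0.8040, 1.0000
Σ (Xₖ−Xₖ₋₁)(Yₖ+Yₖ₋₁) = (1/10)(0.0240+0.0000) + (1/10)(0.0520+0.0240) + (1/10)(0.1010+0.0520) + (1/10)(0.1770+0.1010) + (1/10)(0.2540+0.1770) + (1/10)(0.3850+0.2540) + (1/10)(0.5160+0.3850) + (1/10)(0.6580+0.5160) + (1/10)(0.8040+0.6580) + (1/10)(1.0000+0.8040)
  = 0.0024 + 0.0076 + 0.0153 + 0.0278 + 0.0431 + 0.0639 + 0.0901 + 0.1174 + 0.1462 + 0.1804 = 0.6942
G = 1 − 0.6942 = 0.3058

0.306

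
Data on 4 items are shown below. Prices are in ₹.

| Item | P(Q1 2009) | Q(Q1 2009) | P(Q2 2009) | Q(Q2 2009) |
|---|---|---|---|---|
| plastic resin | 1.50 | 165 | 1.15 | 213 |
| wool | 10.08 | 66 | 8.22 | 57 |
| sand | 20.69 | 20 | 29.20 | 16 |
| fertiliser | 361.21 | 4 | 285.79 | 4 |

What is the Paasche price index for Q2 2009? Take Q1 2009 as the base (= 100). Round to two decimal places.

Paasche price index uses current-period quantities as weights.
ΣP(Q2 2009)·Q(Q2 2009) = 1.15×213 + 8.22×57 + 29.20×16 + 285.79×4 = 244.95 + 468.54 + 467.2 + 1143.16 = 2323.85
ΣP(Q1 2009)·Q(Q2 2009) = 1.50×213 + 10.08×57 + 20.69×16 + 361.21×4 = 319.5 + 574.56 + 331.04 + 1444.84 = 2669.94
Index = 2323.85 / 2669.94 × 100 = 87.0375

87.04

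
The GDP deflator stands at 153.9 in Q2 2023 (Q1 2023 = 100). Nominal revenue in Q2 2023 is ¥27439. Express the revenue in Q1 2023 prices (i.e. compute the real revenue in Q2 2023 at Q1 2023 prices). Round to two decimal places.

Real = Nominal ÷ (Index/100) = 27439 ÷ (153.9/100)
     = 27439 ÷ 1.539 = 17829.1098

17829.11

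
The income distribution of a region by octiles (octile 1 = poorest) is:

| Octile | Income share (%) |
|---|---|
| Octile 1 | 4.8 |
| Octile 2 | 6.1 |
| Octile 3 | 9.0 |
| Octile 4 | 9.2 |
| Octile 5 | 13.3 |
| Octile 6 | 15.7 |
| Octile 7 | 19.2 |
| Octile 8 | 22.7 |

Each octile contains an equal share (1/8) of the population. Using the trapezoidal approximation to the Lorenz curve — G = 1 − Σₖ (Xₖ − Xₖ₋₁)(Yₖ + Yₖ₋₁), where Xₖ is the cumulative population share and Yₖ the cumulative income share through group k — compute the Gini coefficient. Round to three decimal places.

Cumulative income shares Yₖ: 0.0480, 0.1090, 0.1990, 0.2910, 0.4240, 0.5810, 0.7730, 1.0000
Σ (Xₖ−Xₖ₋₁)(Yₖ+Yₖ₋₁) = (1/8)(0.0480+0.0000) + (1/8)(0.1090+0.0480) + (1/8)(0.1990+0.1090) + (1/8)(0.2910+0.1990) + (1/8)(0.4240+0.2910) + (1/8)(0.5810+0.4240) + (1/8)(0.7730+0.5810) + (1/8)(1.0000+0.7730)
  = 0.0060 + 0.0196 + 0.0385 + 0.0613 + 0.0894 + 0.1256 + 0.1693 + 0.2216 = 0.7313
G = 1 − 0.7313 = 0.2687

0.269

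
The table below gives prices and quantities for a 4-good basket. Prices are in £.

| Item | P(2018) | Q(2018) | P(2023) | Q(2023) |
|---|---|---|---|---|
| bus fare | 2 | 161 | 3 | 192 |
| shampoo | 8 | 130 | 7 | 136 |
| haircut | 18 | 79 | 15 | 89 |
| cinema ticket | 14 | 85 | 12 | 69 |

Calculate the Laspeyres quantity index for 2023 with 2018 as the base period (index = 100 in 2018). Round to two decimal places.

Laspeyres quantity index uses base-period prices as weights.
ΣP(2018)·Q(2023) = 2×192 + 8×136 + 18×89 + 14×69 = 384 + 1088 + 1602 + 966 = 4040
ΣP(2018)·Q(2018) = 2×161 + 8×130 + 18×79 + 14×85 = 322 + 1040 + 1422 + 1190 = 3974
Index = 4040 / 3974 × 100 = 101.6608

101.66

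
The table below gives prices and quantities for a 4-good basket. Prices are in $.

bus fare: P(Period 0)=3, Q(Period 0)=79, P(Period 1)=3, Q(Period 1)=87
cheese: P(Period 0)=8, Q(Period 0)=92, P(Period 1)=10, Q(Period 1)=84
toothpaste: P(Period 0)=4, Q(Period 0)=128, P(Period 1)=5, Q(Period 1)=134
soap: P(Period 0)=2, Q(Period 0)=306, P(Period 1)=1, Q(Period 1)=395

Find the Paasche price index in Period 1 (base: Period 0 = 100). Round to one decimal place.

Paasche price index uses current-period quantities as weights.
ΣP(Period 1)·Q(Period 1) = 3×87 + 10×84 + 5×134 + 1×395 = 261 + 840 + 670 + 395 = 2166
ΣP(Period 0)·Q(Period 1) = 3×87 + 8×84 + 4×134 + 2×395 = 261 + 672 + 536 + 790 = 2259
Index = 2166 / 2259 × 100 = 95.8831

95.9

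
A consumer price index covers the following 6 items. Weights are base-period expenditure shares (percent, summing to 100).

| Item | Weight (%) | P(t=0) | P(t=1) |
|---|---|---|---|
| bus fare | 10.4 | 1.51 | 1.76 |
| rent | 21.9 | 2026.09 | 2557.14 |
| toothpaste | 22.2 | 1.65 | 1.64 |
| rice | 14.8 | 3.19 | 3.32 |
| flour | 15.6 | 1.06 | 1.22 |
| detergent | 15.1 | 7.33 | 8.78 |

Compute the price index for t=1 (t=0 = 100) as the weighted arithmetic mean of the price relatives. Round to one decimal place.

bus fare: 10.4 × (1.76/1.51) = 10.4 × 1.165563 = 12.1219
rent: 21.9 × (2557.14/2026.09) = 21.9 × 1.262106 = 27.6401
toothpaste: 22.2 × (1.64/1.65) = 22.2 × 0.993939 = 22.0655
rice: 14.8 × (3.32/3.19) = 14.8 × 1.040752 = 15.4031
flour: 15.6 × (1.22/1.06) = 15.6 × 1.150943 = 17.9547
detergent: 15.1 × (8.78/7.33) = 15.1 × 1.197817 = 18.0870
Index = Σ wᵢ·(p₁ᵢ/p₀ᵢ) = 12.1219 + 27.6401 + 22.0655 + 15.4031 + 17.9547 + 18.0870 = 113.2723

113.3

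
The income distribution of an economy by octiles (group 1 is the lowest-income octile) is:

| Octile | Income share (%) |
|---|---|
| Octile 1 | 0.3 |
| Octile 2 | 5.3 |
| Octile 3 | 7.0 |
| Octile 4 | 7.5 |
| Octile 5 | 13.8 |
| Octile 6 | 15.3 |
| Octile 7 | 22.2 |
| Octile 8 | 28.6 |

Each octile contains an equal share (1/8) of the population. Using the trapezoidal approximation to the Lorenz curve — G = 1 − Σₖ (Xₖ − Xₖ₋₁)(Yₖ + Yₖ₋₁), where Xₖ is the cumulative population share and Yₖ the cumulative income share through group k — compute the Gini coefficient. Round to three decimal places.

Cumulative income shares Yₖ: 0.0030, 0.0560, 0.1260, 0.2010, 0.3390, 0.4920, 0.7140, 1.0000
Σ (Xₖ−Xₖ₋₁)(Yₖ+Yₖ₋₁) = (1/8)(0.0030+0.0000) + (1/8)(0.0560+0.0030) + (1/8)(0.1260+0.0560) + (1/8)(0.2010+0.1260) + (1/8)(0.3390+0.2010) + (1/8)(0.4920+0.3390) + (1/8)(0.7140+0.4920) + (1/8)(1.0000+0.7140)
  = 0.0004 + 0.0074 + 0.0227 + 0.0409 + 0.0675 + 0.1039 + 0.1507 + 0.2142 = 0.6078
G = 1 − 0.6078 = 0.3922

0.392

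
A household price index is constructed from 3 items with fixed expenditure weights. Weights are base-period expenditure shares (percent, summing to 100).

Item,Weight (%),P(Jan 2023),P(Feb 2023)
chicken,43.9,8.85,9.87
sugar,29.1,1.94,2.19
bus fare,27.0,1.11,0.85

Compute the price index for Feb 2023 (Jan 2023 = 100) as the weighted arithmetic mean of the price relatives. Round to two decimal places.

102.49

chicken: 43.9 × (9.87/8.85) = 43.9 × 1.115254 = 48.9597
sugar: 29.1 × (2.19/1.94) = 29.1 × 1.128866 = 32.8500
bus fare: 27.0 × (0.85/1.11) = 27.0 × 0.765766 = 20.6757
Index = Σ wᵢ·(p₁ᵢ/p₀ᵢ) = 48.9597 + 32.8500 + 20.6757 = 102.4853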